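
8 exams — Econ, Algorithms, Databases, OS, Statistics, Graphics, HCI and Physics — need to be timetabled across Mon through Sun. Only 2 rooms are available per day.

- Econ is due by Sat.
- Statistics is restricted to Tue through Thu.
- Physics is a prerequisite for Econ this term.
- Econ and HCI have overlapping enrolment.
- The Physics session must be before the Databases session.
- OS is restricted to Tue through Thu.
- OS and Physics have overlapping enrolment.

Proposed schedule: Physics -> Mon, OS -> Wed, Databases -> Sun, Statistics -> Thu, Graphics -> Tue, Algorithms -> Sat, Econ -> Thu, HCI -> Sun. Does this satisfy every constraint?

Physics is a prerequisite for Econ this term — holds.
Econ is due by Sat — holds.
The Physics session must be before the Databases session — holds.
Statistics is restricted to Tue through Thu — holds.
OS is restricted to Tue through Thu — holds.
Only 2 rooms are available per day — holds.
OS and Physics have overlapping enrolment — holds.
Econ and HCI have overlapping enrolment — holds.

Valid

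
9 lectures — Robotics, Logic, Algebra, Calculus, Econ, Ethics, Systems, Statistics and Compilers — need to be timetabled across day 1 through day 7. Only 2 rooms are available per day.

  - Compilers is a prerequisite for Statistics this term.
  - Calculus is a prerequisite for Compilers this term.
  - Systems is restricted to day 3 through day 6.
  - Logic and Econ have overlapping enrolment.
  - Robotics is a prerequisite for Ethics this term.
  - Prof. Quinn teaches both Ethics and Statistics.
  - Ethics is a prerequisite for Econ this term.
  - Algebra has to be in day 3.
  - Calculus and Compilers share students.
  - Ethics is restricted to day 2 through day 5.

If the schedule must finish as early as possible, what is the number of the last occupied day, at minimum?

5

The precedence chain requires at least 3 distinct days.
With at most 2 per day and 9 lectures, at least 5 days are needed.
5 works (last occupied day: day 5): for example Compilers -> day 2; Statistics -> day 4; Systems -> day 3; Logic -> day 5; Ethics -> day 2; Robotics -> day 1; Calculus -> day 1; Econ -> day 4; Algebra -> day 3.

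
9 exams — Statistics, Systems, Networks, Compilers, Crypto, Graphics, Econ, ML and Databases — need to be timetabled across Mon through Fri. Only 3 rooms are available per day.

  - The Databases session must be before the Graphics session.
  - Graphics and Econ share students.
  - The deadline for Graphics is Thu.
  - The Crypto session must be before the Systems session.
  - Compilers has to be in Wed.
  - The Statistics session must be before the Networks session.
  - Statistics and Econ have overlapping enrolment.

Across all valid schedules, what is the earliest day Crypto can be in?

Mon

Downstream work caps Crypto at Thu.
Crypto at Mon is achievable: Crypto=Mon; Econ=Wed; ML=Wed; Databases=Mon; Systems=Tue; Networks=Tue; Graphics=Tue; Compilers=Wed; Statistics=Mon.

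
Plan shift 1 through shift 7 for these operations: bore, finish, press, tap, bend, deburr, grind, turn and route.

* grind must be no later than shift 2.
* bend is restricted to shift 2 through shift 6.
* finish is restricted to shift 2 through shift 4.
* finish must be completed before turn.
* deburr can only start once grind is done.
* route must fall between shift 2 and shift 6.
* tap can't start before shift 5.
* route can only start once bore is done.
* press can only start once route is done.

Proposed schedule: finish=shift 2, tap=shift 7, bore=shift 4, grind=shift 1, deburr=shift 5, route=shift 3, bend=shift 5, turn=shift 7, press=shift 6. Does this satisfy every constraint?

No — it violates: route can only start once bore is done

finish must be completed before turn — holds.
finish is restricted to shift 2 through shift 4 — holds.
route can only start once bore is done — violated.
grind must be no later than shift 2 — holds.
bend is restricted to shift 2 through shift 6 — holds.
route must fall between shift 2 and shift 6 — holds.
deburr can only start once grind is done — holds.
press can only start once route is done — holds.
tap can't start before shift 5 — holds.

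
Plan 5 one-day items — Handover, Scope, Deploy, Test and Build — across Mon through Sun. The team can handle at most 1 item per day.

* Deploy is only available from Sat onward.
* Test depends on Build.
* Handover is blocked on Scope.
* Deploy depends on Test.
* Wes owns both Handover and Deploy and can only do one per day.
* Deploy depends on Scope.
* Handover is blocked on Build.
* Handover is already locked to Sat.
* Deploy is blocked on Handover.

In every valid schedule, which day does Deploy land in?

Sun

Deploy's window is Sat–Sun.
Handover is fixed at Sat, and Deploy can't share a day with Handover.
So Deploy must be Sun.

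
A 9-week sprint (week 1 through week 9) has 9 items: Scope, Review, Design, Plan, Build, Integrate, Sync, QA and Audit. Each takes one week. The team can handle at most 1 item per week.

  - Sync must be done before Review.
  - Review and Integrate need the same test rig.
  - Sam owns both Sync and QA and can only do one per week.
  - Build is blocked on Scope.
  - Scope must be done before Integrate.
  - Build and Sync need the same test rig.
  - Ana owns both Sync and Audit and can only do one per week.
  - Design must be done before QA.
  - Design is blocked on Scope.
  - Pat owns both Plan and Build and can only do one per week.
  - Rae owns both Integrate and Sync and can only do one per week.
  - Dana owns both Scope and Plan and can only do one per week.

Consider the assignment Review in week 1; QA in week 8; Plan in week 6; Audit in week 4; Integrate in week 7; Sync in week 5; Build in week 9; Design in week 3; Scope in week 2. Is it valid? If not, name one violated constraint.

Sam owns both Sync and QA and can only do one per week — holds.
The team can handle at most 1 item per week — holds.
Design is blocked on Scope — holds.
Ana owns both Sync and Audit and can only do one per week — holds.
Pat owns both Plan and Build and can only do one per week — holds.
Rae owns both Integrate and Sync and can only do one per week — holds.
Dana owns both Scope and Plan and can only do one per week — holds.
Review and Integrate need the same test rig — holds.
Build is blocked on Scope — holds.
Scope must be done before Integrate — holds.
Build and Sync need the same test rig — holds.
Sync must be done before Review — violated.
Design must be done before QA — holds.

No — it violates: Sync must be done before Review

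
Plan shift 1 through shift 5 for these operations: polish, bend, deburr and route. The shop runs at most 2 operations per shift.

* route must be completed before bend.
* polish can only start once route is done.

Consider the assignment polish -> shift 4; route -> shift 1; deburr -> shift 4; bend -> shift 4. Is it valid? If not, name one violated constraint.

No — it violates: The shop runs at most 2 operations per shift

route must be completed before bend — holds.
The shop runs at most 2 operations per shift — violated.
polish can only start once route is done — holds.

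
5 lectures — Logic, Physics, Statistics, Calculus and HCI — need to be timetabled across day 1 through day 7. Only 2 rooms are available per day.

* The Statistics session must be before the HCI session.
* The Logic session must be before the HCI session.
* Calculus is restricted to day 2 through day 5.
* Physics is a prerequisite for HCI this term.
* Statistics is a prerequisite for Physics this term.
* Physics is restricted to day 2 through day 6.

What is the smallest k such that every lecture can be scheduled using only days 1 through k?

The precedence chain requires at least 3 distinct days.
With at most 2 per day and 5 lectures, at least 3 days are needed.
3 works (last occupied day: day 3): for example Statistics in day 1, HCI in day 3, Logic in day 1, Calculus in day 2, Physics in day 2.

3 days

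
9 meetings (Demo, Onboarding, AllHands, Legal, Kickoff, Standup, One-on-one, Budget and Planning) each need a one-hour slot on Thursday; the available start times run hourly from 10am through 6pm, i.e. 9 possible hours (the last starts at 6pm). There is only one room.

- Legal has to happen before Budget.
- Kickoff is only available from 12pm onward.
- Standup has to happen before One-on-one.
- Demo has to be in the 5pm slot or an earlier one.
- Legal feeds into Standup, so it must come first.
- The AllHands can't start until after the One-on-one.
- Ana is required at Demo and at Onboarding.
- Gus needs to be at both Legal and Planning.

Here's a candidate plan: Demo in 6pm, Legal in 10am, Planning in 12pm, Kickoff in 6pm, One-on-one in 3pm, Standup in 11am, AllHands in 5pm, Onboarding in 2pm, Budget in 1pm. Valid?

Legal has to happen before Budget — holds.
Ana is required at Demo and at Onboarding — holds.
Standup has to happen before One-on-one — holds.
Demo has to be in the 5pm slot or an earlier one — violated.
Legal feeds into Standup, so it must come first — holds.
The AllHands can't start until after the One-on-one — holds.
There is only one room — violated.
Gus needs to be at both Legal and Planning — holds.
Kickoff is only available from 12pm onward — holds.

No — it violates: Demo has to be in the 5pm slot or an earlier one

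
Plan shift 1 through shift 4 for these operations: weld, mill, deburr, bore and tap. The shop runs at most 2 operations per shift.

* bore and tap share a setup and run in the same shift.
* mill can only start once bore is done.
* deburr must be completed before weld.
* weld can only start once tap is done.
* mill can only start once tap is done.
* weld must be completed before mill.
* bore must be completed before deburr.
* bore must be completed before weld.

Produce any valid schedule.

deburr -> shift 2, bore -> shift 1, tap -> shift 1, weld -> shift 3, mill -> shift 4

Checking: tap(shift 1) before weld(shift 3); bore(shift 1) before weld(shift 3); bore(shift 1) before mill(shift 4); bore(shift 1) before deburr(shift 2); deburr(shift 2) before weld(shift 3); weld(shift 3) before mill(shift 4); tap(shift 1) before mill(shift 4); bore = tap = shift 1; max 2 per shift (cap 2).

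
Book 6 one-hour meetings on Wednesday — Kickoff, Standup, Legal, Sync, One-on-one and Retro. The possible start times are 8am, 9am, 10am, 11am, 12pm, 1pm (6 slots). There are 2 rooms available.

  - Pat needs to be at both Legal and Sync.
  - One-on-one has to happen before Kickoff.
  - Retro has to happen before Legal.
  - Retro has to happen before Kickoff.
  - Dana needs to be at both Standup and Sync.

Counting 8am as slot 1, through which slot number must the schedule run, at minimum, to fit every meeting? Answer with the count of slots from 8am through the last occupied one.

3

The precedence chain requires at least 2 distinct slots.
With at most 2 per slot and 6 meetings, at least 3 slots are needed.
3 works (last occupied slot: 10am): for example Sync=9am; Legal=10am; Retro=8am; Kickoff=9am; Standup=10am; One-on-one=8am.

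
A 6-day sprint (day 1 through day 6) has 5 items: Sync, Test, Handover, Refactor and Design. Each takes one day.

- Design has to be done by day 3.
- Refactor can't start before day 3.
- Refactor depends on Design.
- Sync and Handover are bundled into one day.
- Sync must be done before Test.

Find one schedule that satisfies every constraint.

Test in day 2, Refactor in day 3, Design in day 1, Handover in day 1, Sync in day 1

Checking: Sync(day 1) before Test(day 2); Design(day 1) before Refactor(day 3); Sync = Handover = day 1; Refactor=day 3 in [day 3,day 6]; Design=day 1 in [day 1,day 3].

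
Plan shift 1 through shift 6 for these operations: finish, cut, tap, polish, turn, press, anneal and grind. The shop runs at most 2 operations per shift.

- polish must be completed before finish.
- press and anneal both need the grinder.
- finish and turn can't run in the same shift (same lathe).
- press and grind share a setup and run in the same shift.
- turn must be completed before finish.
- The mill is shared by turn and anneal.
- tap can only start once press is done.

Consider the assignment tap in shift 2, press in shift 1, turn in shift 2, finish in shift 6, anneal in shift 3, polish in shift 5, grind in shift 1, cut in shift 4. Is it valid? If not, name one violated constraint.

polish must be completed before finish — holds.
The mill is shared by turn and anneal — holds.
finish and turn can't run in the same shift (same lathe) — holds.
tap can only start once press is done — holds.
press and grind share a setup and run in the same shift — holds.
The shop runs at most 2 operations per shift — holds.
press and anneal both need the grinder — holds.
turn must be completed before finish — holds.

Yes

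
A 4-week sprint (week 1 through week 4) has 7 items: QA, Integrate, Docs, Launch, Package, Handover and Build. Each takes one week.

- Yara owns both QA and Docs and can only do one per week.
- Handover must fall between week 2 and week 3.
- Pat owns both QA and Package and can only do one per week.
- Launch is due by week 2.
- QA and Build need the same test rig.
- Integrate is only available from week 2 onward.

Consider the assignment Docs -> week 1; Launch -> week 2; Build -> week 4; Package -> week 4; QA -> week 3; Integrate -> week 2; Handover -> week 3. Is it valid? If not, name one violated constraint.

Handover must fall between week 2 and week 3 — holds.
Pat owns both QA and Package and can only do one per week — holds.
QA and Build need the same test rig — holds.
Launch is due by week 2 — holds.
Yara owns both QA and Docs and can only do one per week — holds.
Integrate is only available from week 2 onward — holds.

Valid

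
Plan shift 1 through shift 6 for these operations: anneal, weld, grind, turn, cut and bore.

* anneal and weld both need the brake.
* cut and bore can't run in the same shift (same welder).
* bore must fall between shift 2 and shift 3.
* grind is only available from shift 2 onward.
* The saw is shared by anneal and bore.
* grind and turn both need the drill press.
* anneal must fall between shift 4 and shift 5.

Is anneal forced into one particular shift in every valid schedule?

anneal can be shift 4 (e.g. cut=shift 1; bore=shift 2; turn=shift 1; grind=shift 2; anneal=shift 4; weld=shift 1) or shift 5 (e.g. bore -> shift 2, cut -> shift 1, weld -> shift 1, turn -> shift 1, grind -> shift 2, anneal -> shift 5).

No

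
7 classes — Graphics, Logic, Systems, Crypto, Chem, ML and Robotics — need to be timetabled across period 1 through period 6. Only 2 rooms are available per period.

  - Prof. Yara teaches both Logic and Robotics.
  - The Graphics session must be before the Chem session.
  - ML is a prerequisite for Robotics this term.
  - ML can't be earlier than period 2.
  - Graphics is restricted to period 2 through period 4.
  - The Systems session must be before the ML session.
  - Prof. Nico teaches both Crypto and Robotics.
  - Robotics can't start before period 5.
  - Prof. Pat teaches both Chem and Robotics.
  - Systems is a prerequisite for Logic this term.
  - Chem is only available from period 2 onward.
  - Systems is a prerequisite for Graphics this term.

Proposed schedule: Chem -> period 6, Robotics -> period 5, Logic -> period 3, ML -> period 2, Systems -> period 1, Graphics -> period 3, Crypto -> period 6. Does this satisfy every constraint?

Yes

Chem is only available from period 2 onward — holds.
Prof. Pat teaches both Chem and Robotics — holds.
Only 2 rooms are available per period — holds.
ML is a prerequisite for Robotics this term — holds.
The Graphics session must be before the Chem session — holds.
Systems is a prerequisite for Graphics this term — holds.
Robotics can't start before period 5 — holds.
Systems is a prerequisite for Logic this term — holds.
Graphics is restricted to period 2 through period 4 — holds.
Prof. Yara teaches both Logic and Robotics — holds.
The Systems session must be before the ML session — holds.
ML can't be earlier than period 2 — holds.
Prof. Nico teaches both Crypto and Robotics — holds.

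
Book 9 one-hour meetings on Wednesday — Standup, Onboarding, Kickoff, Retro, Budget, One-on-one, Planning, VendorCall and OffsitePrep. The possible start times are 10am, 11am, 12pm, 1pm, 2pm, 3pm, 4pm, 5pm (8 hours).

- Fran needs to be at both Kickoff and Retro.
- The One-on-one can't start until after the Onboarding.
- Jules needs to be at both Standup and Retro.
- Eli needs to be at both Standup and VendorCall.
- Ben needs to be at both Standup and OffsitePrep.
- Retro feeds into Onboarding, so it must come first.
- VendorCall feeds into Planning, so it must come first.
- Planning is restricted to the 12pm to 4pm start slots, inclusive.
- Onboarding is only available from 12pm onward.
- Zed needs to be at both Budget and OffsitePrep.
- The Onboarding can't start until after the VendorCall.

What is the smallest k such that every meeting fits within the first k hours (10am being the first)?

4

The precedence chain requires at least 3 distinct hours.
Propagating the time windows through the other constraints, One-on-one can't land before 1pm — that is hour 4 counting from 10am — so the schedule must run through at least 4 hours.
4 works (last occupied hour: 1pm): for example Onboarding=12pm, OffsitePrep=12pm, Budget=10am, Planning=12pm, VendorCall=10am, One-on-one=1pm, Kickoff=11am, Standup=11am, Retro=10am.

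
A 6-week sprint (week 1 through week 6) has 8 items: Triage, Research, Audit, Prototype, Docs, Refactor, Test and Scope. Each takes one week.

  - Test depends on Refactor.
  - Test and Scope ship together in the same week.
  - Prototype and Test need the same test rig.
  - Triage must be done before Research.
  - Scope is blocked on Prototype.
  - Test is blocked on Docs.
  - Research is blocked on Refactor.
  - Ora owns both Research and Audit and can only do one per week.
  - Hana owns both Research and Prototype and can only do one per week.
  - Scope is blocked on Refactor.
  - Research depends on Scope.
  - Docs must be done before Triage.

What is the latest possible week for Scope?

Precedence pushes Scope to at least week 2; downstream work caps Scope at week 5.
Scope at week 5 is achievable: Test=week 5; Triage=week 2; Audit=week 1; Refactor=week 1; Research=week 6; Docs=week 1; Scope=week 5; Prototype=week 1.

week 5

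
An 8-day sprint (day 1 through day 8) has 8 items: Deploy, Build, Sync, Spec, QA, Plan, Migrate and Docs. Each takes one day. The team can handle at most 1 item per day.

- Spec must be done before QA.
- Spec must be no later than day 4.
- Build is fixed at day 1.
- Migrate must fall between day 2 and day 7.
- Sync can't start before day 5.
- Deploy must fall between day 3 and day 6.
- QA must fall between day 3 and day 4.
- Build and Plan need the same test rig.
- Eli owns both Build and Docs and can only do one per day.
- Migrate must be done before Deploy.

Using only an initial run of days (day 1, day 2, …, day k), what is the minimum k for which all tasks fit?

The precedence chain requires at least 2 distinct days.
With at most 1 per day and 8 tasks, at least 8 days are needed.
Sync can't be placed before day 5, so the schedule must run through at least day 5.
8 works (last occupied day: day 8): for example Build in day 1; Sync in day 6; Plan in day 7; Spec in day 2; Docs in day 8; Migrate in day 4; Deploy in day 5; QA in day 3.

8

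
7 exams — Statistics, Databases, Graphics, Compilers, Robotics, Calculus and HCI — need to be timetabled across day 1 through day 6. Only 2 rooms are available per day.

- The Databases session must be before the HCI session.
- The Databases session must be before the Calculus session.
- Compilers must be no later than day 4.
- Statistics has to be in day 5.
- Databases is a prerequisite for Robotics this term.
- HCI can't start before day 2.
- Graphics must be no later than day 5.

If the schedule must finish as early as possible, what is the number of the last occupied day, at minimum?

The precedence chain requires at least 2 distinct days.
With at most 2 per day and 7 exams, at least 4 days are needed.
Statistics can't be placed before day 5, so the schedule must run through at least day 5.
5 works (last occupied day: day 5): for example HCI=day 2; Compilers=day 1; Statistics=day 5; Graphics=day 3; Robotics=day 2; Databases=day 1; Calculus=day 3.

day 5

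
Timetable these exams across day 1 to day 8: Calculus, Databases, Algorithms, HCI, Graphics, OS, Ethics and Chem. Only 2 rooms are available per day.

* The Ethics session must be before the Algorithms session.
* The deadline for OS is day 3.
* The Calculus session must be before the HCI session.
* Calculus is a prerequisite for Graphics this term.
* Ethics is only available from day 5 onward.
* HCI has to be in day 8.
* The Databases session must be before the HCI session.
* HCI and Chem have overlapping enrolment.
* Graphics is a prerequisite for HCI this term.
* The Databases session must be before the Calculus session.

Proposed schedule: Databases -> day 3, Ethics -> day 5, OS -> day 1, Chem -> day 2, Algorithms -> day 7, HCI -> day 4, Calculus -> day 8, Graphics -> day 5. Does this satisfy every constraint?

HCI has to be in day 8 — violated.
The Databases session must be before the HCI session — holds.
Calculus is a prerequisite for Graphics this term — violated.
The Ethics session must be before the Algorithms session — holds.
The Databases session must be before the Calculus session — holds.
Ethics is only available from day 5 onward — holds.
The deadline for OS is day 3 — holds.
Only 2 rooms are available per day — holds.
HCI and Chem have overlapping enrolment — holds.
Graphics is a prerequisite for HCI this term — violated.
The Calculus session must be before the HCI session — violated.

Invalid. The Calculus session must be before the HCI session.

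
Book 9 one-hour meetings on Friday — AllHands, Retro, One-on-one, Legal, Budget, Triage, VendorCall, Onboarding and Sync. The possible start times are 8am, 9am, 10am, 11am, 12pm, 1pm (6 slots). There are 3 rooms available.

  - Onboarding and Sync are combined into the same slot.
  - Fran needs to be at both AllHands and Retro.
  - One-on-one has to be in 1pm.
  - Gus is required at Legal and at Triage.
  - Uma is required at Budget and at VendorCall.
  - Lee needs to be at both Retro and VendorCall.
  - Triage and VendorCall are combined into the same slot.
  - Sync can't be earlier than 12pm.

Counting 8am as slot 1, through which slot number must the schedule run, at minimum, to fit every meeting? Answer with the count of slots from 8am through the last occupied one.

With at most 3 per slot and 9 meetings, at least 3 slots are needed.
One-on-one can't be placed before 1pm — that is slot 6 counting from 8am — so the schedule must run through at least 6 slots.
6 works (last occupied slot: 1pm): for example Legal=8am; One-on-one=1pm; Retro=9am; Onboarding=12pm; Triage=10am; Budget=8am; AllHands=8am; Sync=12pm; VendorCall=10am.

6 slots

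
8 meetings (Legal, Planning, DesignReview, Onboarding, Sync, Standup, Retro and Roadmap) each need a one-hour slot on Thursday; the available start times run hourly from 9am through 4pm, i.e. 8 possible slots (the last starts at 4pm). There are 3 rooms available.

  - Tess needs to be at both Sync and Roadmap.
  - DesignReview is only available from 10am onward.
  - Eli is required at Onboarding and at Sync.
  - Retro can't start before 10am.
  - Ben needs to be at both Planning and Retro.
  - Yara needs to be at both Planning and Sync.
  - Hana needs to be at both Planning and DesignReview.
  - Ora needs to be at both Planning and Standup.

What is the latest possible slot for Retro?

4pm

Retro is available from 10am.
Retro at 4pm is achievable: Roadmap -> 11am; Retro -> 4pm; Onboarding -> 9am; Standup -> 10am; Planning -> 9am; DesignReview -> 10am; Sync -> 10am; Legal -> 9am.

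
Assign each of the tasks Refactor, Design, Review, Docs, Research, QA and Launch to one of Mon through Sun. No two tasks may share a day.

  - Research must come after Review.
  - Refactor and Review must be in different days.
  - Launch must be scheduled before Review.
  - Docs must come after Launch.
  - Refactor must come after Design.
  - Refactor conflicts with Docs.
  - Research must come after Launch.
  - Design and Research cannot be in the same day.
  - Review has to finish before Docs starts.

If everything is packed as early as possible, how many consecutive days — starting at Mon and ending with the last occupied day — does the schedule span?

The precedence chain requires at least 3 distinct days.
With at most 1 per day and 7 tasks, at least 7 days are needed.
7 works (last occupied day: Sun): for example Docs in Wed; QA in Sun; Review in Tue; Research in Thu; Refactor in Sat; Design in Fri; Launch in Mon.

7 days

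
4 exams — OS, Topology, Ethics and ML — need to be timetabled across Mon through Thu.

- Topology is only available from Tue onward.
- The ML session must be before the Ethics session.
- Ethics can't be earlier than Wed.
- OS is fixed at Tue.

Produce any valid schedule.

Ethics=Wed; ML=Mon; Topology=Tue; OS=Tue

Checking: ML(Mon) before Ethics(Wed); OS=Tue in [Tue,Tue]; Topology=Tue in [Tue,Thu]; Ethics=Wed in [Wed,Thu].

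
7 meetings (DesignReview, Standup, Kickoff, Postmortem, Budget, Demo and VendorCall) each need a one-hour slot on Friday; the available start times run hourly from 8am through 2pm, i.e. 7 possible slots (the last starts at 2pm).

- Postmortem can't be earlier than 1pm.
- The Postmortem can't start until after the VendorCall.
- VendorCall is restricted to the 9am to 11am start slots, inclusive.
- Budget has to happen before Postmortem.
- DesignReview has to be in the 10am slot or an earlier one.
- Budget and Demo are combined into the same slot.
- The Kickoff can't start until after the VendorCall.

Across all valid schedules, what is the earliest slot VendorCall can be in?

9am

VendorCall is available from 9am; VendorCall's own window allows nothing later than 11am.
VendorCall at 9am is achievable: Standup -> 8am, DesignReview -> 8am, Budget -> 8am, VendorCall -> 9am, Kickoff -> 10am, Demo -> 8am, Postmortem -> 1pm.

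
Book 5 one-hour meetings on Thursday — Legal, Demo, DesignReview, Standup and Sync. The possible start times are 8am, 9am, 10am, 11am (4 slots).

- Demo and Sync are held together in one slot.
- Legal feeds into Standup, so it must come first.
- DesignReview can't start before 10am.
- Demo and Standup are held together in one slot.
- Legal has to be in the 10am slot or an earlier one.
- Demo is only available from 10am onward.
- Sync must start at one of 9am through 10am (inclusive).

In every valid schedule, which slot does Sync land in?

10am

Sync is available from 9am; Sync must be in the same slot as Demo, which can't be before 10am, so Sync is at least 10am; Sync's own window allows nothing later than 10am.
So Sync is pinned to 10am.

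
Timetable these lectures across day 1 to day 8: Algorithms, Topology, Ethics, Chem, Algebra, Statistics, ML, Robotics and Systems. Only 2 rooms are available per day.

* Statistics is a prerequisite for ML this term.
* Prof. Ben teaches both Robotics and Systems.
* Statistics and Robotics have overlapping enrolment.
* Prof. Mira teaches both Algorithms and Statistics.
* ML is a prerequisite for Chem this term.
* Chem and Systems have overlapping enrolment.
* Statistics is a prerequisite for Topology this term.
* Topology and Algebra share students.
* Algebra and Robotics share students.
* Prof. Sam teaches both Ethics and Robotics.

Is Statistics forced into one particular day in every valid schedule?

No

Statistics can be day 1 (e.g. Ethics=day 1, Robotics=day 5, Algorithms=day 3, ML=day 2, Algebra=day 4, Topology=day 2, Systems=day 4, Statistics=day 1, Chem=day 3) or day 2 (e.g. Topology in day 3, Algebra in day 2, Chem in day 4, Ethics in day 1, Algorithms in day 1, Statistics in day 2, ML in day 3, Robotics in day 4, Systems in day 5).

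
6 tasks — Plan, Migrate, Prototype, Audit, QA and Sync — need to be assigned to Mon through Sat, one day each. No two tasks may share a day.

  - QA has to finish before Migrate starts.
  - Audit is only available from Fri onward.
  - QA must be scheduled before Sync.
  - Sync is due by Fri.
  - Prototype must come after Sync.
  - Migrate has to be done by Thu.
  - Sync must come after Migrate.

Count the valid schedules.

10

Splitting on Migrate: it can be Tue (6), Wed (4). Listing each branch's schedules as (Plan, Prototype, Audit, QA, Sync):
Migrate=Tue: (Wed,Fri,Sat,Mon,Thu) (Wed,Sat,Fri,Mon,Thu) (Thu,Fri,Sat,Mon,Wed) (Thu,Sat,Fri,Mon,Wed) (Fri,Thu,Sat,Mon,Wed) (Sat,Thu,Fri,Mon,Wed) — 6.
Migrate=Wed: (Mon,Fri,Sat,Tue,Thu) (Mon,Sat,Fri,Tue,Thu) (Tue,Fri,Sat,Mon,Thu) (Tue,Sat,Fri,Mon,Thu) — 4.
Summing: 6 + 4 = 10.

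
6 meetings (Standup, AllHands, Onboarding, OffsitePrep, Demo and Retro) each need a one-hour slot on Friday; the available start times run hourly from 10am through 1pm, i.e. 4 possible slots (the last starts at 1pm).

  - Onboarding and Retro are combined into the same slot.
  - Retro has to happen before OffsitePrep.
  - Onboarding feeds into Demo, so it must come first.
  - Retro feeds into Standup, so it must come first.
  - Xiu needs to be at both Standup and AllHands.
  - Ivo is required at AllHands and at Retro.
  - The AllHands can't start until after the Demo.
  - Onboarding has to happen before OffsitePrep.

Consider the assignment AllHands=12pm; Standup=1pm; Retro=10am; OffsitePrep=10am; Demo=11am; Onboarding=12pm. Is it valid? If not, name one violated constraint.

Invalid. Onboarding has to happen before OffsitePrep.

Retro feeds into Standup, so it must come first — holds.
Onboarding feeds into Demo, so it must come first — violated.
The AllHands can't start until after the Demo — holds.
Onboarding and Retro are combined into the same slot — violated.
Onboarding has to happen before OffsitePrep — violated.
Xiu needs to be at both Standup and AllHands — holds.
Ivo is required at AllHands and at Retro — holds.
Retro has to happen before OffsitePrep — violated.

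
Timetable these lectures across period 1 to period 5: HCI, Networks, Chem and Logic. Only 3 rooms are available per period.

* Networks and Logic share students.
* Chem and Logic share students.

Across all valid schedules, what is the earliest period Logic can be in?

Logic at period 1 is achievable: Networks -> period 2; Logic -> period 1; Chem -> period 2; HCI -> period 1.

period 1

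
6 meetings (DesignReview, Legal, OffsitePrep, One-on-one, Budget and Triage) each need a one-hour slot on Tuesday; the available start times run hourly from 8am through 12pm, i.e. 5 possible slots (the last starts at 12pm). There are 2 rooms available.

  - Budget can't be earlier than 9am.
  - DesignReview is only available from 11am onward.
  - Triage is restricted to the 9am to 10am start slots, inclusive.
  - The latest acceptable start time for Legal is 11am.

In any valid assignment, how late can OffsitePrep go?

12pm

OffsitePrep at 12pm is achievable: Legal=8am, DesignReview=11am, Triage=9am, One-on-one=8am, Budget=9am, OffsitePrep=12pm.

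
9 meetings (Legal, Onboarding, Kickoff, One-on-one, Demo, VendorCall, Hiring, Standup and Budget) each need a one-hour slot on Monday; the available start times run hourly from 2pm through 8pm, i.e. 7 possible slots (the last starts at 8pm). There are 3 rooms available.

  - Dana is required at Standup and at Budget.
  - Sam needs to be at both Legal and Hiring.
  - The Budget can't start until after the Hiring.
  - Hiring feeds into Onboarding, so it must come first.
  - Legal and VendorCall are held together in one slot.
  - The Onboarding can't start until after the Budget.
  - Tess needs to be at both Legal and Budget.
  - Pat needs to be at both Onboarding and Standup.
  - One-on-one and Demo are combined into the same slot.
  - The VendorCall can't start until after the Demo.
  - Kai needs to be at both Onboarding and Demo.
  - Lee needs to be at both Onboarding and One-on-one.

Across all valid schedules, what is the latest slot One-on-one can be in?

One-on-one must be in the same slot as Demo, which can't be after 7pm, so One-on-one is at most 7pm.
One-on-one at 7pm is achievable: One-on-one in 7pm, Budget in 3pm, Onboarding in 4pm, Legal in 8pm, Standup in 2pm, Demo in 7pm, Kickoff in 2pm, Hiring in 2pm, VendorCall in 8pm.

7pm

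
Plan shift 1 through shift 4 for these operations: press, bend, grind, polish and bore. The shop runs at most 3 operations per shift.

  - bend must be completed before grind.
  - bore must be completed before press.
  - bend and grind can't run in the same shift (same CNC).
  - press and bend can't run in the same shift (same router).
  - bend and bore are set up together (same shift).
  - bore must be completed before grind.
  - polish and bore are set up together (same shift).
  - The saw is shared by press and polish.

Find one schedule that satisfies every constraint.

bore=shift 1, polish=shift 1, grind=shift 2, press=shift 2, bend=shift 1

Checking: bore(shift 1) before grind(shift 2); bore(shift 1) before press(shift 2); bend(shift 1) before grind(shift 2); press(shift 2) != bend(shift 1); press(shift 2) != polish(shift 1); bend(shift 1) != grind(shift 2); bend = bore = shift 1; polish = bore = shift 1; max 3 per shift (cap 3).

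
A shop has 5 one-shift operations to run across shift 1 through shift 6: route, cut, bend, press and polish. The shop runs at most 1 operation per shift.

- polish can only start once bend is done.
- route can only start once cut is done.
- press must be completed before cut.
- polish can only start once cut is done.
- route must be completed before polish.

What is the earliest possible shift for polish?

Precedence pushes polish to at least shift 4.
polish at shift 5 is achievable: polish=shift 5; route=shift 3; bend=shift 4; press=shift 1; cut=shift 2.
Nothing earlier works — the capacity limit rule out every shift before shift 5.

shift 5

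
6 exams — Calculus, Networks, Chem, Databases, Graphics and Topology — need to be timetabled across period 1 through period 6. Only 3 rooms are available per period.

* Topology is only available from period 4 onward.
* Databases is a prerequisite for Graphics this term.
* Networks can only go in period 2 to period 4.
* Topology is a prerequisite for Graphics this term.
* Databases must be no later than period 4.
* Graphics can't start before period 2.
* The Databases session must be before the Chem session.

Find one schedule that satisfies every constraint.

Calculus=period 1, Databases=period 1, Chem=period 2, Graphics=period 5, Topology=period 4, Networks=period 2

Checking: Databases(period 1) before Graphics(period 5); Databases(period 1) before Chem(period 2); Topology(period 4) before Graphics(period 5); Graphics=period 5 in [period 2,period 6]; Networks=period 2 in [period 2,period 4]; Topology=period 4 in [period 4,period 6]; Databases=period 1 in [period 1,period 4]; max 2 per period (cap 3).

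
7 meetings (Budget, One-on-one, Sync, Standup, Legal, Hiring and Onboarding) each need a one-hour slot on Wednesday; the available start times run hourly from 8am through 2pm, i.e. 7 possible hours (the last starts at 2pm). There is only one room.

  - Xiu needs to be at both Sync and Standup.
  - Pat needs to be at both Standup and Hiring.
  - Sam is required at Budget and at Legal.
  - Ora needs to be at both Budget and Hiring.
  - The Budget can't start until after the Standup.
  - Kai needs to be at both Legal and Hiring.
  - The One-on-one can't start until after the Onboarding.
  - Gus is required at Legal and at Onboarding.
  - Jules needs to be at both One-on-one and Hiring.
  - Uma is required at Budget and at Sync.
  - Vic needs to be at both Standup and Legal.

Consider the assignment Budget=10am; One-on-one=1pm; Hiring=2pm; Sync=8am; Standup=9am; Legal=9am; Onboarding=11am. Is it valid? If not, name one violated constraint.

No. Vic needs to be at both Standup and Legal is not satisfied.

The Budget can't start until after the Standup — holds.
Pat needs to be at both Standup and Hiring — holds.
Uma is required at Budget and at Sync — holds.
There is only one room — violated.
Vic needs to be at both Standup and Legal — violated.
Jules needs to be at both One-on-one and Hiring — holds.
Ora needs to be at both Budget and Hiring — holds.
The One-on-one can't start until after the Onboarding — holds.
Sam is required at Budget and at Legal — holds.
Xiu needs to be at both Sync and Standup — holds.
Gus is required at Legal and at Onboarding — holds.
Kai needs to be at both Legal and Hiring — holds.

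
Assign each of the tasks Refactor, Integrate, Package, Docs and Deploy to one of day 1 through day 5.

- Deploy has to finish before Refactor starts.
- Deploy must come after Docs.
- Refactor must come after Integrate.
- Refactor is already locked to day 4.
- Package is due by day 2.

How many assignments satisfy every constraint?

18

Splitting on Integrate: it can be day 1 (6), day 2 (6), day 3 (6). Listing each branch's schedules as (Refactor, Package, Docs, Deploy) by day number:
Integrate=day 1: (4,1,1,2) (4,1,1,3) (4,1,2,3) (4,2,1,2) (4,2,1,3) (4,2,2,3) — 6.
Integrate=day 2: (4,1,1,2) (4,1,1,3) (4,1,2,3) (4,2,1,2) (4,2,1,3) (4,2,2,3) — 6.
Integrate=day 3: (4,1,1,2) (4,1,1,3) (4,1,2,3) (4,2,1,2) (4,2,1,3) (4,2,2,3) — 6.
Summing: 6 + 6 + 6 = 18.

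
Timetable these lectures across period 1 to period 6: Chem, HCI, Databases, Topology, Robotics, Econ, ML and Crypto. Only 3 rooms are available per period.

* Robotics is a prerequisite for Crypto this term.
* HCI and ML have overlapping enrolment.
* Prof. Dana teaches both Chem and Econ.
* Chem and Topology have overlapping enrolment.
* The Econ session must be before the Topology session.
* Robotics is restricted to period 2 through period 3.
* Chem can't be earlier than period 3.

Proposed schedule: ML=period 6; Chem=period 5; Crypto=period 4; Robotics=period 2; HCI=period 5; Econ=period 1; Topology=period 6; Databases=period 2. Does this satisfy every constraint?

Prof. Dana teaches both Chem and Econ — holds.
HCI and ML have overlapping enrolment — holds.
Only 3 rooms are available per period — holds.
Chem and Topology have overlapping enrolment — holds.
The Econ session must be before the Topology session — holds.
Robotics is restricted to period 2 through period 3 — holds.
Chem can't be earlier than period 3 — holds.
Robotics is a prerequisite for Crypto this term — holds.

Valid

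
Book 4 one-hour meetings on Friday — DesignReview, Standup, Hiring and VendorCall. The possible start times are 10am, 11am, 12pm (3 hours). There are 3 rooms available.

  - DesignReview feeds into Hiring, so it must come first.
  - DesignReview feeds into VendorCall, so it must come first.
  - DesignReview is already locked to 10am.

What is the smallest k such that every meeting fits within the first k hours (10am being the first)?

2

The precedence chain requires at least 2 distinct hours.
With at most 3 per hour and 4 meetings, at least 2 hours are needed.
2 works (last occupied hour: 11am): for example Hiring=11am; DesignReview=10am; Standup=10am; VendorCall=11am.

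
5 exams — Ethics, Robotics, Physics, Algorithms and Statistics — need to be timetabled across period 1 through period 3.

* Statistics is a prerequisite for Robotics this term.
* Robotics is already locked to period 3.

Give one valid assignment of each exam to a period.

Ethics=period 1, Physics=period 1, Algorithms=period 1, Statistics=period 1, Robotics=period 3

Checking: Statistics(period 1) before Robotics(period 3); Robotics=period 3 in [period 3,period 3].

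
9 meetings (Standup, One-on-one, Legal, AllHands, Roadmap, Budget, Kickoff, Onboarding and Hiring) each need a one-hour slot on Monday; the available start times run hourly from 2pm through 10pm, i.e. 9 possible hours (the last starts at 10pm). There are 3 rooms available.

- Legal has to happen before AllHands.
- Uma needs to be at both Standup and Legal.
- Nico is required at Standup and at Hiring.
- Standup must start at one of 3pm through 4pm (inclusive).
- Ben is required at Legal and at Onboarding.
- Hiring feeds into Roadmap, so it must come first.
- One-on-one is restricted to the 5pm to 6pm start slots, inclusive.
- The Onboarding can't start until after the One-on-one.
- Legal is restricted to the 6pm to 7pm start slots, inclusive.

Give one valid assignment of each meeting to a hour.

Budget in 2pm, Legal in 6pm, Roadmap in 3pm, Standup in 3pm, AllHands in 7pm, Kickoff in 2pm, Hiring in 2pm, Onboarding in 7pm, One-on-one in 5pm

Checking: Legal(6pm) before AllHands(7pm); One-on-one(5pm) before Onboarding(7pm); Hiring(2pm) before Roadmap(3pm); Standup(3pm) != Legal(6pm); Standup(3pm) != Hiring(2pm); Legal(6pm) != Onboarding(7pm); Legal=6pm in [6pm,7pm]; One-on-one=5pm in [5pm,6pm]; Standup=3pm in [3pm,4pm]; max 3 per hour (cap 3).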